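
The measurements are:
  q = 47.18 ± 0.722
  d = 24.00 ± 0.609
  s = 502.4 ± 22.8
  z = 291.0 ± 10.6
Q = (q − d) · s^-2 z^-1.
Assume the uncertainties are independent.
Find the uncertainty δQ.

Let u = q − d = 23.18. δu = √(δq² + δd²) = √(0.521 + 0.371) = 0.945, so δu/u = 0.0407.
Q is then a monomial in u, s, z:
δQ/Q = √((δu/u)² + (-2·δs/s)² + (-1·δz/z)²) = √(0.00166 + 0.00824 + 0.00133) = 0.106
Q = 3.156e-07, so δQ = 0.106 × 3.156e-07 = 3.34e-08.

3.34e-08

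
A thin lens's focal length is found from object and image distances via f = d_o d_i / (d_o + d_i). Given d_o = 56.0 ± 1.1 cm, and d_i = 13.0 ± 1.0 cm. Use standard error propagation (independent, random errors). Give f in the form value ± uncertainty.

∂f/∂d_o = (d_i/(d_o+d_i))² = 0.0355;  ∂f/∂d_i = (d_o/(d_o+d_i))² = 0.659
δf = √((∂f/∂d_o · δd_o)² + (∂f/∂d_i · δd_i)²) = √(0.00152 + 0.434) = 0.660 cm
f = 10.6 cm.

10.6 ± 0.660 cm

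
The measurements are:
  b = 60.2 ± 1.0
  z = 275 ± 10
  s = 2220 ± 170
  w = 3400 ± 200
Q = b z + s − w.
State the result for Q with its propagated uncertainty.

15400 ± 712

Let p = b·z = 16600. δp/p = √((1·δb/b)² + (1·δz/z)²) = √(0.000276 + 0.00132) = 0.0400, so δp = 662.
Q = p + s − w: δQ = √(δp² + δs² + δw²) = √(4.38e+05 + 28900 + 40000) = 712
Q = 15400.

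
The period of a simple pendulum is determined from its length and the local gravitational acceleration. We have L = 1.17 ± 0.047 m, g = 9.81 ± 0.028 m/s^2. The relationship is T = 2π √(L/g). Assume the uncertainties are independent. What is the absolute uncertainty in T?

Each factor contributes (exponent × relative error)² to (δT/T)²:
  (½·δL/L)² = (0.5×0.0402)² = 0.000403;  (−½·δg/g)² = (-0.5×0.00285)² = 2.04e-06
δT/T = √(0.000405) = 0.0201
T = 2.17 s, so δT = 0.0201 × 2.17 = 0.0437 s.

0.0437 s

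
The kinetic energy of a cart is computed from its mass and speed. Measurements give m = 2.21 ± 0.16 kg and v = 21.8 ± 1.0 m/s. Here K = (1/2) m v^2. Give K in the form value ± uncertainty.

525 ± 61.4 J

Products/powers → add relative errors in quadrature, weighted by exponent:
  (1·δm/m)² = (1×0.0724)² = 0.00524;  (2·δv/v)² = (2×0.0459)² = 0.00842
δK/K = √(0.0137) = 0.117
K = 525 J, so δK = 0.117 × 525 = 61.4 J.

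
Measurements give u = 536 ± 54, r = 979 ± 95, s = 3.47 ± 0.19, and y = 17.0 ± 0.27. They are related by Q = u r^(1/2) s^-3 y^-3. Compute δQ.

For a monomial Q ∝ u, r^(1/2), s^-3, y^-3, fractional errors add in quadrature:
  (1·δu/u)² = (1×0.101)² = 0.0101;  (½·δr/r)² = (0.5×0.0970)² = 0.00235;  (-3·δs/s)² = (-3×0.0548)² = 0.0270;  (-3·δy/y)² = (-3×0.0159)² = 0.00227
δQ/Q = √(0.0418) = 0.204
Q = 0.0817, so δQ = 0.204 × 0.0817 = 0.0167.

0.0167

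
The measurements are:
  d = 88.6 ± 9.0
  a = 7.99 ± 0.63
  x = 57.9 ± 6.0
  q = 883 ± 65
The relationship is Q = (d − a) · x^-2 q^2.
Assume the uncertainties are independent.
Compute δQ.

Let u = d − a = 80.6. δu = √(δd² + δa²) = √(81.0 + 0.397) = 9.02, so δu/u = 0.112.
Q is then a monomial in u, x, q:
δQ/Q = √((δu/u)² + (-2·δx/x)² + (2·δq/q)²) = √(0.0125 + 0.0430 + 0.0217) = 0.278
Q = 18700, so δQ = 0.278 × 18700 = 5210.

5210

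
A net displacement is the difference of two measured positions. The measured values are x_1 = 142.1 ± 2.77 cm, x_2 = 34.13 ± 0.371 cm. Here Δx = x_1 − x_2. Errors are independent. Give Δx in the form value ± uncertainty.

108.0 ± 2.79 cm

Each term contributes (cᵢ δxᵢ)² to (δΔx)²:
  (δx_1)² = 7.67;  (δx_2)² = 0.138
δΔx = √(7.81) = 2.79 cm
Δx = 108.0 cm.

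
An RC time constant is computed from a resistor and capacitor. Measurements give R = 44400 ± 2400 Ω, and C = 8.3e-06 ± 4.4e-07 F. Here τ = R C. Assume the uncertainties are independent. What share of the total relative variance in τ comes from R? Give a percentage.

(δτ/τ)² = (1·δR/R)² + (1·δC/C)²
  R term: (1×0.0541)² = 0.00292
  C term: (1×0.0530)² = 0.00281
Total = 0.00573. Share from R = 0.00292/0.00573 = 0.510.

51.0%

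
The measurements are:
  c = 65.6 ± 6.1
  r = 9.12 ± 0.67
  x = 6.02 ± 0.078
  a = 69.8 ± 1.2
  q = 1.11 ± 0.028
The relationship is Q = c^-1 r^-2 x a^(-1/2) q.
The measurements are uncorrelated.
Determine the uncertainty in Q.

2.59e-05

Products/powers → add relative errors in quadrature, weighted by exponent:
  (-1·δc/c)² = (-1×0.0930)² = 0.00865;  (-2·δr/r)² = (-2×0.0735)² = 0.0216;  (1·δx/x)² = (1×0.0130)² = 0.000168;  (−½·δa/a)² = (-0.5×0.0172)² = 7.39e-05;  (1·δq/q)² = (1×0.0252)² = 0.000636
δQ/Q = √(0.0311) = 0.176
Q = 0.000147, so δQ = 0.176 × 0.000147 = 2.59e-05.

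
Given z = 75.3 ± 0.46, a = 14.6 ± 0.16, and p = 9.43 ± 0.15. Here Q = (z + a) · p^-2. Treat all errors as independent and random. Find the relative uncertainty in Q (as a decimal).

0.0323

Let u = z + a = 89.9. δu = √(δz² + δa²) = √(0.212 + 0.0256) = 0.487, so δu/u = 0.00542.
Q is then a monomial in u, p:
δQ/Q = √((δu/u)² + (-2·δp/p)²) = √(2.93e-05 + 0.00101) = 0.0323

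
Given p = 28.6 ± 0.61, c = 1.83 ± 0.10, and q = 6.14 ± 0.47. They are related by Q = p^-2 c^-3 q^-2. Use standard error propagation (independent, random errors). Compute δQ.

1.21e-06

Since Q is a product/quotient, work with relative uncertainties:
  (-2·δp/p)² = (-2×0.0213)² = 0.00182;  (-3·δc/c)² = (-3×0.0546)² = 0.0269;  (-2·δq/q)² = (-2×0.0765)² = 0.0234
δQ/Q = √(0.0521) = 0.228
Q = 5.29e-06, so δQ = 0.228 × 5.29e-06 = 1.21e-06.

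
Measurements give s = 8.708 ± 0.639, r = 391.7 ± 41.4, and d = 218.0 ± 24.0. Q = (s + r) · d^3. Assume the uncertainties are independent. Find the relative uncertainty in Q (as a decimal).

0.346

Let u = s + r = 400.4. δu = √(δs² + δr²) = √(0.408 + 1710) = 41.4, so δu/u = 0.103.
Q is then a monomial in u, d:
δQ/Q = √((δu/u)² + (3·δd/d)²) = √(0.0107 + 0.109) = 0.346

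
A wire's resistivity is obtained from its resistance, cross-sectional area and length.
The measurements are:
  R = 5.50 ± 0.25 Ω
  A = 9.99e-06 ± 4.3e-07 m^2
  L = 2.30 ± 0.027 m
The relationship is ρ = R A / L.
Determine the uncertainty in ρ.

Relative error in a monomial: (δρ/ρ)² = Σ (nᵢ · δxᵢ/xᵢ)².
  (1·δR/R)² = (1×0.0455)² = 0.00207;  (1·δA/A)² = (1×0.0430)² = 0.00185;  (-1·δL/L)² = (-1×0.0117)² = 0.000138
δρ/ρ = √(0.00406) = 0.0637
ρ = 2.39e-05 Ω·m, so δρ = 0.0637 × 2.39e-05 = 1.52e-06 Ω·m.

1.52e-06 Ω·m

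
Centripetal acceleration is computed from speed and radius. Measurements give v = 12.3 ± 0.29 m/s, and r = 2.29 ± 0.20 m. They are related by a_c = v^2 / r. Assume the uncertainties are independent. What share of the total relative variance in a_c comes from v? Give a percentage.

(δa_c/a_c)² = (2·δv/v)² + (-1·δr/r)²
  v term: (2×0.0236)² = 0.00222
  r term: (-1×0.0873)² = 0.00763
Total = 0.00985. Share from v = 0.00222/0.00985 = 0.226.

22.6%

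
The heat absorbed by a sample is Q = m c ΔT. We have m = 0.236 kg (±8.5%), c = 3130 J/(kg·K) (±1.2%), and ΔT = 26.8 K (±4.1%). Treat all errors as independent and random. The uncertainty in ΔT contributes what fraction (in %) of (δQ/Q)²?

18.6%

(δQ/Q)² = (1·δm/m)² + (1·δc/c)² + (1·δΔT/ΔT)²
  m term: (1×0.0850)² = 0.00723
  c term: (1×0.0120)² = 0.000144
  ΔT term: (1×0.0410)² = 0.00168
Total = 0.00905. Share from ΔT = 0.00168/0.00905 = 0.186.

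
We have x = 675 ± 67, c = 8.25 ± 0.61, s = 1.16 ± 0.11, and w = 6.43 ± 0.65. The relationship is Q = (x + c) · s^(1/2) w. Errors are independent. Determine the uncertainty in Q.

Let u = x + c = 683. δu = √(δx² + δc²) = √(4490 + 0.372) = 67.0, so δu/u = 0.0981.
Q is then a monomial in u, s, w:
δQ/Q = √((δu/u)² + (½·δs/s)² + (1·δw/w)²) = √(0.00962 + 0.00225 + 0.0102) = 0.149
Q = 4730, so δQ = 0.149 × 4730 = 703.

703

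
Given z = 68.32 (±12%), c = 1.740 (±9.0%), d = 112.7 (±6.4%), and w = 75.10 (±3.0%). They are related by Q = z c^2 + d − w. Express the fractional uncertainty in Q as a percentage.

Let p = z·c^2 = 206.8. δp/p = √((1·δz/z)² + (2·δc/c)²) = √(0.0144 + 0.0324) = 0.216, so δp = 44.7.
Q = p + d − w: δQ = √(δp² + δd² + δw²) = √(2000 + 52.0 + 5.08) = 45.4
Q = 244.4, so δQ/Q = 45.4/244.4 = 0.186.

18.6%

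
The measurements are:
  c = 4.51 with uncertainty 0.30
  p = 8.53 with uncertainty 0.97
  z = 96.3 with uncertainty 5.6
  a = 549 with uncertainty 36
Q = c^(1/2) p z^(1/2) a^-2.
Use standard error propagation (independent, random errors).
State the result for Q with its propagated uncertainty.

0.000590 ± 0.000106

Since Q is a product/quotient, work with relative uncertainties:
  (½·δc/c)² = (0.5×0.0665)² = 0.00111;  (1·δp/p)² = (1×0.114)² = 0.0129;  (½·δz/z)² = (0.5×0.0582)² = 0.000845;  (-2·δa/a)² = (-2×0.0656)² = 0.0172
δQ/Q = √(0.0321) = 0.179
Q = 0.000590, so δQ = 0.179 × 0.000590 = 0.000106.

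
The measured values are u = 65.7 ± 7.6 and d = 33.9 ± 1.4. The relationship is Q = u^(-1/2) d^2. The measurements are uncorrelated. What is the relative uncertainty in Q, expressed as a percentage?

10.1%

Since Q is a product/quotient, work with relative uncertainties:
  (−½·δu/u)² = (-0.5×0.116)² = 0.00335;  (2·δd/d)² = (2×0.0413)² = 0.00682
δQ/Q = √(0.0102) = 0.101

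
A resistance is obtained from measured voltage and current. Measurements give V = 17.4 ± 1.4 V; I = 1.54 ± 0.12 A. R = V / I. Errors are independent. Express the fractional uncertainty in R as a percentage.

Since R is a product/quotient, work with relative uncertainties:
  (1·δV/V)² = (1×0.0805)² = 0.00647;  (-1·δI/I)² = (-1×0.0779)² = 0.00607
δR/R = √(0.0125) = 0.112

11.2%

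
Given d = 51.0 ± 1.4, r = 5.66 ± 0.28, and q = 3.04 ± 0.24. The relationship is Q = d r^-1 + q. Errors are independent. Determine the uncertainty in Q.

0.563

Let p = d·r^-1 = 9.01. δp/p = √((1·δd/d)² + (-1·δr/r)²) = √(0.000754 + 0.00245) = 0.0566, so δp = 0.510.
Q = p + q: δQ = √(δp² + δq²) = √(0.260 + 0.0576) = 0.563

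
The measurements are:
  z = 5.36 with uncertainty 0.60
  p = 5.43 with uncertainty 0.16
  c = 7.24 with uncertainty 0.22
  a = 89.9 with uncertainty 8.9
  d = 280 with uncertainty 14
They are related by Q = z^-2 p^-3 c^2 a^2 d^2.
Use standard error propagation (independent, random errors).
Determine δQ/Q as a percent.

33.3%

Each factor contributes (exponent × relative error)² to (δQ/Q)²:
  (-2·δz/z)² = (-2×0.112)² = 0.0501;  (-3·δp/p)² = (-3×0.0295)² = 0.00781;  (2·δc/c)² = (2×0.0304)² = 0.00369;  (2·δa/a)² = (2×0.0990)² = 0.0392;  (2·δd/d)² = (2×0.0500)² = 0.0100
δQ/Q = √(0.111) = 0.333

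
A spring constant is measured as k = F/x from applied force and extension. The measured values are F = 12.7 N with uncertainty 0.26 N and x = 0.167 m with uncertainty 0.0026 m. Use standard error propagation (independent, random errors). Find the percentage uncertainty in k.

2.57%

For a monomial k ∝ F, x^-1, fractional errors add in quadrature:
  (1·δF/F)² = (1×0.0205)² = 0.000419;  (-1·δx/x)² = (-1×0.0156)² = 0.000242
δk/k = √(0.000662) = 0.0257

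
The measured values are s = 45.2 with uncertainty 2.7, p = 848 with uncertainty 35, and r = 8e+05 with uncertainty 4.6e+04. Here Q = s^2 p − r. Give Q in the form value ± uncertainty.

(9.32 ± 2.24) × 10^5

Let w = s^2·p = 1.73e+06. δw/w = √((2·δs/s)² + (1·δp/p)²) = √(0.0143 + 0.00170) = 0.126, so δw = 2.19e+05.
Q = w − r: δQ = √(δw² + δr²) = √(4.8e+10 + 2.12e+09) = 2.24e+05
Q = 9.32e+05.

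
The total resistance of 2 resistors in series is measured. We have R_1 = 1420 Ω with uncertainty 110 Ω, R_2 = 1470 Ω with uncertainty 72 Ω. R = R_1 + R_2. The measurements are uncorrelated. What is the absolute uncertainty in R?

Each term contributes (cᵢ δxᵢ)² to (δR)²:
  (δR_1)² = 12100;  (δR_2)² = 5180
δR = √(17300) = 131 Ω

131 Ω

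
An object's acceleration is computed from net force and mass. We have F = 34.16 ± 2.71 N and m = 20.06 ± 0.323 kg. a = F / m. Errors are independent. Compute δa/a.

0.0810

a is a product of powers, so relative uncertainties combine in quadrature:
  (1·δF/F)² = (1×0.0793)² = 0.00629;  (-1·δm/m)² = (-1×0.0161)² = 0.000259
δa/a = √(0.00655) = 0.0810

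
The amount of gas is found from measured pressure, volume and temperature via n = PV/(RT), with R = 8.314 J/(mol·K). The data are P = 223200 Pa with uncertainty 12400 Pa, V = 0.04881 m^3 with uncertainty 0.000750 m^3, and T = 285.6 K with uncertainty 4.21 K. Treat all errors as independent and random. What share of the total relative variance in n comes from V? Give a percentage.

(δn/n)² = (1·δP/P)² + (1·δV/V)² + (-1·δT/T)²
  P term: (1×0.0556)² = 0.00309
  V term: (1×0.0154)² = 0.000236
  T term: (-1×0.0147)² = 0.000217
Total = 0.00354. Share from V = 0.000236/0.00354 = 0.0667.

6.67%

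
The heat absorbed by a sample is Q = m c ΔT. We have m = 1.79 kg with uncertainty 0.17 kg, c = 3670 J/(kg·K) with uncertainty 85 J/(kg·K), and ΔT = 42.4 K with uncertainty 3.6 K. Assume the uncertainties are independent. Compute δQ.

36100 J

Products/powers → add relative errors in quadrature, weighted by exponent:
  (1·δm/m)² = (1×0.0950)² = 0.00902;  (1·δc/c)² = (1×0.0232)² = 0.000536;  (1·δΔT/ΔT)² = (1×0.0849)² = 0.00721
δQ/Q = √(0.0168) = 0.129
Q = 2.79e+05 J, so δQ = 0.129 × 2.79e+05 = 36100 J.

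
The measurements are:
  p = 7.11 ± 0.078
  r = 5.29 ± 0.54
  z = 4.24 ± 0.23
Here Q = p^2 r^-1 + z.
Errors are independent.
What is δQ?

Let w = p^2·r^-1 = 9.56. δw/w = √((2·δp/p)² + (-1·δr/r)²) = √(0.000481 + 0.0104) = 0.104, so δw = 0.998.
Q = w + z: δQ = √(δw² + δz²) = √(0.996 + 0.0529) = 1.02

1.02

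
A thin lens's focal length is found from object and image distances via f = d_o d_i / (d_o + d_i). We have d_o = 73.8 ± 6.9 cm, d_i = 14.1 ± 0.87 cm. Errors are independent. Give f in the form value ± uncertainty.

11.8 ± 0.638 cm

∂f/∂d_o = (d_i/(d_o+d_i))² = 0.0257;  ∂f/∂d_i = (d_o/(d_o+d_i))² = 0.705
δf = √((∂f/∂d_o · δd_o)² + (∂f/∂d_i · δd_i)²) = √(0.0315 + 0.376) = 0.638 cm
f = 11.8 cm.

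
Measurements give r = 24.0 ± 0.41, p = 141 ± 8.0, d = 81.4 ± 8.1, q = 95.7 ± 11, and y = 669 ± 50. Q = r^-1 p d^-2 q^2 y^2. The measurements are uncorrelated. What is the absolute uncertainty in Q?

Each factor contributes (exponent × relative error)² to (δQ/Q)²:
  (-1·δr/r)² = (-1×0.0171)² = 0.000292;  (1·δp/p)² = (1×0.0567)² = 0.00322;  (-2·δd/d)² = (-2×0.0995)² = 0.0396;  (2·δq/q)² = (2×0.115)² = 0.0528;  (2·δy/y)² = (2×0.0747)² = 0.0223
δQ/Q = √(0.118) = 0.344
Q = 3.63e+06, so δQ = 0.344 × 3.63e+06 = 1.25e+06.

1.25e+06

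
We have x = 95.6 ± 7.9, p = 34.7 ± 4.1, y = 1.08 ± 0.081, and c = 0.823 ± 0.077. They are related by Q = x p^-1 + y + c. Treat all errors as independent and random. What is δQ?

0.413

Let w = x·p^-1 = 2.76. δw/w = √((1·δx/x)² + (-1·δp/p)²) = √(0.00683 + 0.0140) = 0.144, so δw = 0.397.
Q = w + y + c: δQ = √(δw² + δy² + δc²) = √(0.158 + 0.00656 + 0.00593) = 0.413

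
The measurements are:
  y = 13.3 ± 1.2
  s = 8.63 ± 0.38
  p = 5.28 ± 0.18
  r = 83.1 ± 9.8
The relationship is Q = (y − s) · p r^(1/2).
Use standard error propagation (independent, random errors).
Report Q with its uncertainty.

225 ± 62.5

Let u = y − s = 4.67. δu = √(δy² + δs²) = √(1.44 + 0.144) = 1.26, so δu/u = 0.270.
Q is then a monomial in u, p, r:
δQ/Q = √((δu/u)² + (1·δp/p)² + (½·δr/r)²) = √(0.0726 + 0.00116 + 0.00348) = 0.278
Q = 225, so δQ = 0.278 × 225 = 62.5.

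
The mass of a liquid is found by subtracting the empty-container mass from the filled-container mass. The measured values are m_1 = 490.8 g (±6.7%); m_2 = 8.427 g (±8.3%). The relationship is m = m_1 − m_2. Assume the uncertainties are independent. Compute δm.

For a sum/difference, combine absolute errors in quadrature:
  (δm_1)² = 1080;  (δm_2)² = 0.489
δm = √(1080) = 32.9 g

32.9 g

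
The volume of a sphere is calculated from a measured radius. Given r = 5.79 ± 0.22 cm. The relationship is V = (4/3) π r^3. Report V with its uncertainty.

813 ± 92.7 cm^3

Each factor contributes (exponent × relative error)² to (δV/V)²:
  (3·δr/r)² = (3×0.0380)² = 0.0130
δV/V = √(0.0130) = 0.114
V = 813 cm^3, so δV = 0.114 × 813 = 92.7 cm^3.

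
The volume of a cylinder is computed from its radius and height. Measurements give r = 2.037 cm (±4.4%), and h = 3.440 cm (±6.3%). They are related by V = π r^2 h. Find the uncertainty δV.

Each factor contributes (exponent × relative error)² to (δV/V)²:
  (2·δr/r)² = (2×0.0440)² = 0.00774;  (1·δh/h)² = (1×0.0630)² = 0.00397
δV/V = √(0.0117) = 0.108
V = 44.84 cm^3, so δV = 0.108 × 44.84 = 4.85 cm^3.

4.85 cm^3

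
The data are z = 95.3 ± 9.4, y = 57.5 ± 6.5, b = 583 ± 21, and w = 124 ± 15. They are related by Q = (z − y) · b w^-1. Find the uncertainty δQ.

Let u = z − y = 37.8. δu = √(δz² + δy²) = √(88.4 + 42.2) = 11.4, so δu/u = 0.302.
Q is then a monomial in u, b, w:
δQ/Q = √((δu/u)² + (1·δb/b)² + (-1·δw/w)²) = √(0.0914 + 0.00130 + 0.0146) = 0.328
Q = 178, so δQ = 0.328 × 178 = 58.2.

58.2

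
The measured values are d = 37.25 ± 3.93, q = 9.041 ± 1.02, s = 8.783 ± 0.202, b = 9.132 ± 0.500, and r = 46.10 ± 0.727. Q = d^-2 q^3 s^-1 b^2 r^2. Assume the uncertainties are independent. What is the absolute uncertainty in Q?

4460

Each factor contributes (exponent × relative error)² to (δQ/Q)²:
  (-2·δd/d)² = (-2×0.106)² = 0.0445;  (3·δq/q)² = (3×0.113)² = 0.115;  (-1·δs/s)² = (-1×0.0230)² = 0.000529;  (2·δb/b)² = (2×0.0548)² = 0.0120;  (2·δr/r)² = (2×0.0158)² = 0.000995
δQ/Q = √(0.173) = 0.415
Q = 10750, so δQ = 0.415 × 10750 = 4460.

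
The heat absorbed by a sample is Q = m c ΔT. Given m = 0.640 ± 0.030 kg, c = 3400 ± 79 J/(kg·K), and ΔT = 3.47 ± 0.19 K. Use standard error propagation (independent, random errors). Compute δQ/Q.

For a monomial Q ∝ m, c, ΔT, fractional errors add in quadrature:
  (1·δm/m)² = (1×0.0469)² = 0.00220;  (1·δc/c)² = (1×0.0232)² = 0.000540;  (1·δΔT/ΔT)² = (1×0.0548)² = 0.00300
δQ/Q = √(0.00574) = 0.0757

0.0757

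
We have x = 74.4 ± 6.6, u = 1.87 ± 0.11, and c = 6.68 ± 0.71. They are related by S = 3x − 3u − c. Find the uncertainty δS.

19.8

Each term contributes (cᵢ δxᵢ)² to (δS)²:
  (3·δx)² = 392;  (3·δu)² = 0.109;  (δc)² = 0.504
δS = √(393) = 19.8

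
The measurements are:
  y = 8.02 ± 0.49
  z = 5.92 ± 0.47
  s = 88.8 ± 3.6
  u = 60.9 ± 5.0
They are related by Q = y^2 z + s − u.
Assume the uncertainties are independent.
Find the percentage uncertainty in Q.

Let p = y^2·z = 381. δp/p = √((2·δy/y)² + (1·δz/z)²) = √(0.0149 + 0.00630) = 0.146, so δp = 55.5.
Q = p + s − u: δQ = √(δp² + δs² + δu²) = √(3080 + 13.0 + 25.0) = 55.8
Q = 409, so δQ/Q = 55.8/409 = 0.137.

13.7%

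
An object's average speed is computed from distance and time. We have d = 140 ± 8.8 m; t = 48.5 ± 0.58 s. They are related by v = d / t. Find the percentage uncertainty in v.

6.40%

For a monomial v ∝ d, t^-1, fractional errors add in quadrature:
  (1·δd/d)² = (1×0.0629)² = 0.00395;  (-1·δt/t)² = (-1×0.0120)² = 0.000143
δv/v = √(0.00409) = 0.0640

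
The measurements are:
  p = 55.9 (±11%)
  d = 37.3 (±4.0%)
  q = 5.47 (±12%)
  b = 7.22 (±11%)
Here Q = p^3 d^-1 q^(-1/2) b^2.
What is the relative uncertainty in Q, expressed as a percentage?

40.3%

For a monomial Q ∝ p^3, d^-1, q^(-1/2), b^2, fractional errors add in quadrature:
  (3·δp/p)² = (3×0.110)² = 0.109;  (-1·δd/d)² = (-1×0.0400)² = 0.00160;  (−½·δq/q)² = (-0.5×0.120)² = 0.00360;  (2·δb/b)² = (2×0.110)² = 0.0484
δQ/Q = √(0.163) = 0.403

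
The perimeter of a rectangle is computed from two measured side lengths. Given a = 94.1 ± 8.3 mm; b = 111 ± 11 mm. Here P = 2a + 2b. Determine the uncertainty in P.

For a sum/difference, combine absolute errors in quadrature:
  (2·δa)² = 276;  (2·δb)² = 484
δP = √(760) = 27.6 mm

27.6 mm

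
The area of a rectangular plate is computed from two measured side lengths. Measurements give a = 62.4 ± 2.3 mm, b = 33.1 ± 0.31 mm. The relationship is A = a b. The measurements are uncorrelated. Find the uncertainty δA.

Since A is a product/quotient, work with relative uncertainties:
  (1·δa/a)² = (1×0.0369)² = 0.00136;  (1·δb/b)² = (1×0.00937)² = 8.77e-05
δA/A = √(0.00145) = 0.0380
A = 2070 mm^2, so δA = 0.0380 × 2070 = 78.5 mm^2.

78.5 mm^2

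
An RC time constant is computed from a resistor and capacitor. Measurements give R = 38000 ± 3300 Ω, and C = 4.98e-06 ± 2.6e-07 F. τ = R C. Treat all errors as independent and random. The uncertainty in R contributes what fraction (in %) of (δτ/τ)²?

(δτ/τ)² = (1·δR/R)² + (1·δC/C)²
  R term: (1×0.0868)² = 0.00754
  C term: (1×0.0522)² = 0.00273
Total = 0.0103. Share from R = 0.00754/0.0103 = 0.735.

73.5%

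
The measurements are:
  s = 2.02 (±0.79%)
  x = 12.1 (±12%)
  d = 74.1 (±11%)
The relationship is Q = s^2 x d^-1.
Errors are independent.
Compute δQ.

Each factor contributes (exponent × relative error)² to (δQ/Q)²:
  (2·δs/s)² = (2×0.00790)² = 0.000250;  (1·δx/x)² = (1×0.120)² = 0.0144;  (-1·δd/d)² = (-1×0.110)² = 0.0121
δQ/Q = √(0.0267) = 0.164
Q = 0.666, so δQ = 0.164 × 0.666 = 0.109.

0.109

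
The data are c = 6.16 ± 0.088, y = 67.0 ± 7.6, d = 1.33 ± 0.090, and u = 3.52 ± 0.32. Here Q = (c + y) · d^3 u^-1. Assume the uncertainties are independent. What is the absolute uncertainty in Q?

12.0

Let w = c + y = 73.2. δw = √(δc² + δy²) = √(0.00774 + 57.8) = 7.60, so δw/w = 0.104.
Q is then a monomial in w, d, u:
δQ/Q = √((δw/w)² + (3·δd/d)² + (-1·δu/u)²) = √(0.0108 + 0.0412 + 0.00826) = 0.245
Q = 48.9, so δQ = 0.245 × 48.9 = 12.0.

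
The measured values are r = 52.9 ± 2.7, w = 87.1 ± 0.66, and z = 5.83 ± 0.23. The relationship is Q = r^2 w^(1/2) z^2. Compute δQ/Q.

0.129

For a monomial Q ∝ r^2, w^(1/2), z^2, fractional errors add in quadrature:
  (2·δr/r)² = (2×0.0510)² = 0.0104;  (½·δw/w)² = (0.5×0.00758)² = 1.44e-05;  (2·δz/z)² = (2×0.0395)² = 0.00623
δQ/Q = √(0.0167) = 0.129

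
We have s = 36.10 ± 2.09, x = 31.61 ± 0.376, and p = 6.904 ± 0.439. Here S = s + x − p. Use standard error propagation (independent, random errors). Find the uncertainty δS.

2.17

S is a linear combination, so absolute uncertainties add in quadrature:
  (δs)² = 4.37;  (δx)² = 0.141;  (δp)² = 0.193
δS = √(4.70) = 2.17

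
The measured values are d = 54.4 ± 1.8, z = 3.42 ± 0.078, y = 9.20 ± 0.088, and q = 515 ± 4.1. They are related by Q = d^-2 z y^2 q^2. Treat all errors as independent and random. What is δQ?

1930

Each factor contributes (exponent × relative error)² to (δQ/Q)²:
  (-2·δd/d)² = (-2×0.0331)² = 0.00438;  (1·δz/z)² = (1×0.0228)² = 0.000520;  (2·δy/y)² = (2×0.00957)² = 0.000366;  (2·δq/q)² = (2×0.00796)² = 0.000254
δQ/Q = √(0.00552) = 0.0743
Q = 25900, so δQ = 0.0743 × 25900 = 1930.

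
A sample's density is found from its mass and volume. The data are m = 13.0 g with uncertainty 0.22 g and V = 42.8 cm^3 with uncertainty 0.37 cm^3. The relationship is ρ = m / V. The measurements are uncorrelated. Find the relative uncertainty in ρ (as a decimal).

0.0190

Since ρ is a product/quotient, work with relative uncertainties:
  (1·δm/m)² = (1×0.0169)² = 0.000286;  (-1·δV/V)² = (-1×0.00864)² = 7.47e-05
δρ/ρ = √(0.000361) = 0.0190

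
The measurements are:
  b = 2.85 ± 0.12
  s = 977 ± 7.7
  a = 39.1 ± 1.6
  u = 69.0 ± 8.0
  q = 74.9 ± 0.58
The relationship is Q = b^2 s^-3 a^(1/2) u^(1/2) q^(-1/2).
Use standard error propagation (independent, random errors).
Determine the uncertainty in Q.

For a monomial Q ∝ b^2, s^-3, a^(1/2), u^(1/2), q^(-1/2), fractional errors add in quadrature:
  (2·δb/b)² = (2×0.0421)² = 0.00709;  (-3·δs/s)² = (-3×0.00788)² = 0.000559;  (½·δa/a)² = (0.5×0.0409)² = 0.000419;  (½·δu/u)² = (0.5×0.116)² = 0.00336;  (−½·δq/q)² = (-0.5×0.00774)² = 1.5e-05
δQ/Q = √(0.0114) = 0.107
Q = 5.23e-08, so δQ = 0.107 × 5.23e-08 = 5.59e-09.

5.59e-09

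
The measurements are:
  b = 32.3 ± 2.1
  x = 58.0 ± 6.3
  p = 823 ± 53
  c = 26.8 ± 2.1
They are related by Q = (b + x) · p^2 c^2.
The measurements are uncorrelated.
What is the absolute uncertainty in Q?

9.48e+09

Let u = b + x = 90.3. δu = √(δb² + δx²) = √(4.41 + 39.7) = 6.64, so δu/u = 0.0735.
Q is then a monomial in u, p, c:
δQ/Q = √((δu/u)² + (2·δp/p)² + (2·δc/c)²) = √(0.00541 + 0.0166 + 0.0246) = 0.216
Q = 4.39e+10, so δQ = 0.216 × 4.39e+10 = 9.48e+09.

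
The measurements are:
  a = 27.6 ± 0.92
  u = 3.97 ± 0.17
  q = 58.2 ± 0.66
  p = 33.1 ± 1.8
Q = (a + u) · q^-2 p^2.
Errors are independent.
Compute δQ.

1.17

Let w = a + u = 31.6. δw = √(δa² + δu²) = √(0.846 + 0.0289) = 0.936, so δw/w = 0.0296.
Q is then a monomial in w, q, p:
δQ/Q = √((δw/w)² + (-2·δq/q)² + (2·δp/p)²) = √(0.000878 + 0.000514 + 0.0118) = 0.115
Q = 10.2, so δQ = 0.115 × 10.2 = 1.17.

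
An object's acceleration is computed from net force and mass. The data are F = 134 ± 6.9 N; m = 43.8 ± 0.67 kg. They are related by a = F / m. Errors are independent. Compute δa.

Each factor contributes (exponent × relative error)² to (δa/a)²:
  (1·δF/F)² = (1×0.0515)² = 0.00265;  (-1·δm/m)² = (-1×0.0153)² = 0.000234
δa/a = √(0.00289) = 0.0537
a = 3.06 m/s^2, so δa = 0.0537 × 3.06 = 0.164 m/s^2.

0.164 m/s^2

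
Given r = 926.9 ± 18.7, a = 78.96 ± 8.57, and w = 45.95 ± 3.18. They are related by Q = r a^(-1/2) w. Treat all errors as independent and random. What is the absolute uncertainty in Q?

Since Q is a product/quotient, work with relative uncertainties:
  (1·δr/r)² = (1×0.0202)² = 0.000407;  (−½·δa/a)² = (-0.5×0.109)² = 0.00295;  (1·δw/w)² = (1×0.0692)² = 0.00479
δQ/Q = √(0.00814) = 0.0902
Q = 4793, so δQ = 0.0902 × 4793 = 432.

432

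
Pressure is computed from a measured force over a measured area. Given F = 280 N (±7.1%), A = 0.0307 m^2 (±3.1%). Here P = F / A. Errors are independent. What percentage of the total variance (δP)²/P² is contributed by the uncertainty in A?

(δP/P)² = (1·δF/F)² + (-1·δA/A)²
  F term: (1×0.0710)² = 0.00504
  A term: (-1×0.0310)² = 0.000961
Total = 0.00600. Share from A = 0.000961/0.00600 = 0.160.

16.0%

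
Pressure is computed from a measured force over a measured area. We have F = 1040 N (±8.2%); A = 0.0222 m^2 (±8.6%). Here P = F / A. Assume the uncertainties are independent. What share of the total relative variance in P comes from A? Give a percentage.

(δP/P)² = (1·δF/F)² + (-1·δA/A)²
  F term: (1×0.0820)² = 0.00672
  A term: (-1×0.0860)² = 0.00740
Total = 0.0141. Share from A = 0.00740/0.0141 = 0.524.

52.4%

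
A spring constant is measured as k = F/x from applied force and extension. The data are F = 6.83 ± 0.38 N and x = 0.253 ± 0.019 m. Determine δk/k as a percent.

Each factor contributes (exponent × relative error)² to (δk/k)²:
  (1·δF/F)² = (1×0.0556)² = 0.00310;  (-1·δx/x)² = (-1×0.0751)² = 0.00564
δk/k = √(0.00874) = 0.0935

9.35%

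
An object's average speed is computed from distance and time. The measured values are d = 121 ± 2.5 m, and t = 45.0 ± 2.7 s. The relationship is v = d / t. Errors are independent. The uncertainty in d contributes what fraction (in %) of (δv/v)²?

10.6%

(δv/v)² = (1·δd/d)² + (-1·δt/t)²
  d term: (1×0.0207)² = 0.000427
  t term: (-1×0.0600)² = 0.00360
Total = 0.00403. Share from d = 0.000427/0.00403 = 0.106.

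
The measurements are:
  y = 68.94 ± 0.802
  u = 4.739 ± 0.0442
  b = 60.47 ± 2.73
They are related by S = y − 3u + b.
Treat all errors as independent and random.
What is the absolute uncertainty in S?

2.85

Absolute uncertainties add in quadrature for a linear combination:
  (δy)² = 0.643;  (3·δu)² = 0.0176;  (δb)² = 7.45
δS = √(8.11) = 2.85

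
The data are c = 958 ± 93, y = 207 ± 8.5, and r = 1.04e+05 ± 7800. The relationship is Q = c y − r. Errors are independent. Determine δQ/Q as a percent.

Let p = c·y = 1.98e+05. δp/p = √((1·δc/c)² + (1·δy/y)²) = √(0.00942 + 0.00169) = 0.105, so δp = 20900.
Q = p − r: δQ = √(δp² + δr²) = √(4.37e+08 + 6.08e+07) = 22300
Q = 94300, so δQ/Q = 22300/94300 = 0.237.

23.7%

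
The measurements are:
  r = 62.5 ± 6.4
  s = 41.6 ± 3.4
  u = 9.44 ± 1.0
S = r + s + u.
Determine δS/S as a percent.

Sums and differences: (δS)² = Σ (cᵢ δxᵢ)².
  (δr)² = 41.0;  (δs)² = 11.6;  (δu)² = 1.00
δS = √(53.5) = 7.32
S = 114, so δS/S = 7.32/114 = 0.0644.

6.44%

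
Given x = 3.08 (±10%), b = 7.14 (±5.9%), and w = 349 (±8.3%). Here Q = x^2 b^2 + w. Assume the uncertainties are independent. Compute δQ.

116

Let p = x^2·b^2 = 484. δp/p = √((2·δx/x)² + (2·δb/b)²) = √(0.0400 + 0.0139) = 0.232, so δp = 112.
Q = p + w: δQ = √(δp² + δw²) = √(12600 + 839) = 116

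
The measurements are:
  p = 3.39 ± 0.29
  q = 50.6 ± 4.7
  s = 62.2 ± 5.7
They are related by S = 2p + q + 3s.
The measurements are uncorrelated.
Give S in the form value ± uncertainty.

Each term contributes (cᵢ δxᵢ)² to (δS)²:
  (2·δp)² = 0.336;  (δq)² = 22.1;  (3·δs)² = 292
δS = √(315) = 17.7
S = 244.

244 ± 17.7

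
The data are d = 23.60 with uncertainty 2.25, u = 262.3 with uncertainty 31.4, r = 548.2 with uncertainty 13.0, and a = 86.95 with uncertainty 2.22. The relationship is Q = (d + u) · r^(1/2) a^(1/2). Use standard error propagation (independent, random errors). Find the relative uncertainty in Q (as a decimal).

0.111

Let w = d + u = 285.9. δw = √(δd² + δu²) = √(5.06 + 986) = 31.5, so δw/w = 0.110.
Q is then a monomial in w, r, a:
δQ/Q = √((δw/w)² + (½·δr/r)² + (½·δa/a)²) = √(0.0121 + 0.000141 + 0.000163) = 0.111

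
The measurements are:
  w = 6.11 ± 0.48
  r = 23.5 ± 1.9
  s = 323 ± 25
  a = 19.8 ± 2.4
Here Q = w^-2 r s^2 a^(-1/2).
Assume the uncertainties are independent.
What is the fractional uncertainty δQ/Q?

0.243

Each factor contributes (exponent × relative error)² to (δQ/Q)²:
  (-2·δw/w)² = (-2×0.0786)² = 0.0247;  (1·δr/r)² = (1×0.0809)² = 0.00654;  (2·δs/s)² = (2×0.0774)² = 0.0240;  (−½·δa/a)² = (-0.5×0.121)² = 0.00367
δQ/Q = √(0.0589) = 0.243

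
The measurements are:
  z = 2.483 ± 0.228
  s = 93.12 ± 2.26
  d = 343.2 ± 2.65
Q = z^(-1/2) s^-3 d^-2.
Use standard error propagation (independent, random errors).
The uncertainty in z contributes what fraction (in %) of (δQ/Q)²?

(δQ/Q)² = (−½·δz/z)² + (-3·δs/s)² + (-2·δd/d)²
  z term: (-0.5×0.0918)² = 0.00211
  s term: (-3×0.0243)² = 0.00530
  d term: (-2×0.00772)² = 0.000238
Total = 0.00765. Share from z = 0.00211/0.00765 = 0.276.

27.6%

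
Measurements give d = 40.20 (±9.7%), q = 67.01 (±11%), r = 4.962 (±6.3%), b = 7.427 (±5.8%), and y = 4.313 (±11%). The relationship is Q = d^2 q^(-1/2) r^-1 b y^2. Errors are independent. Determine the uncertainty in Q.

1710

Relative error in a monomial: (δQ/Q)² = Σ (nᵢ · δxᵢ/xᵢ)².
  (2·δd/d)² = (2×0.0970)² = 0.0376;  (−½·δq/q)² = (-0.5×0.110)² = 0.00302;  (-1·δr/r)² = (-1×0.0630)² = 0.00397;  (1·δb/b)² = (1×0.0580)² = 0.00336;  (2·δy/y)² = (2×0.110)² = 0.0484
δQ/Q = √(0.0964) = 0.310
Q = 5497, so δQ = 0.310 × 5497 = 1710.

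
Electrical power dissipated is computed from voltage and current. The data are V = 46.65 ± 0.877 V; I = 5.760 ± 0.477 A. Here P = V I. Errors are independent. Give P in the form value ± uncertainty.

268.7 ± 22.8 W

Since P is a product/quotient, work with relative uncertainties:
  (1·δV/V)² = (1×0.0188)² = 0.000353;  (1·δI/I)² = (1×0.0828)² = 0.00686
δP/P = √(0.00721) = 0.0849
P = 268.7 W, so δP = 0.0849 × 268.7 = 22.8 W.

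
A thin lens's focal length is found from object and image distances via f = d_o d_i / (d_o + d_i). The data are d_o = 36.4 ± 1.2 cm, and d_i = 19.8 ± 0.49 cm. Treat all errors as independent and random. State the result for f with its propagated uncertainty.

∂f/∂d_o = (d_i/(d_o+d_i))² = 0.124;  ∂f/∂d_i = (d_o/(d_o+d_i))² = 0.419
δf = √((∂f/∂d_o · δd_o)² + (∂f/∂d_i · δd_i)²) = √(0.0222 + 0.0423) = 0.254 cm
f = 12.8 cm.

12.8 ± 0.254 cm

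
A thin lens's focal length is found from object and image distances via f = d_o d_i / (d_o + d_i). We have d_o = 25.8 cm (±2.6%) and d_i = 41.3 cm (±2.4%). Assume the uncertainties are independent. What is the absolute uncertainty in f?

0.293 cm

∂f/∂d_o = (d_i/(d_o+d_i))² = 0.379;  ∂f/∂d_i = (d_o/(d_o+d_i))² = 0.148
δf = √((∂f/∂d_o · δd_o)² + (∂f/∂d_i · δd_i)²) = √(0.0646 + 0.0215) = 0.293 cm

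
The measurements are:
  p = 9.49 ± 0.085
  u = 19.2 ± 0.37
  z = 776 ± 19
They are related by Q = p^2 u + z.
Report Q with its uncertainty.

2510 ± 49.3

Let w = p^2·u = 1730. δw/w = √((2·δp/p)² + (1·δu/u)²) = √(0.000321 + 0.000371) = 0.0263, so δw = 45.5.
Q = w + z: δQ = √(δw² + δz²) = √(2070 + 361) = 49.3
Q = 2510.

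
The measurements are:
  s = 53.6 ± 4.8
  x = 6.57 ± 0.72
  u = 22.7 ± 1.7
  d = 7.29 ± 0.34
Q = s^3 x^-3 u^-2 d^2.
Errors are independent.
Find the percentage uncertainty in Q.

Since Q is a product/quotient, work with relative uncertainties:
  (3·δs/s)² = (3×0.0896)² = 0.0722;  (-3·δx/x)² = (-3×0.110)² = 0.108;  (-2·δu/u)² = (-2×0.0749)² = 0.0224;  (2·δd/d)² = (2×0.0466)² = 0.00870
δQ/Q = √(0.211) = 0.460

46.0%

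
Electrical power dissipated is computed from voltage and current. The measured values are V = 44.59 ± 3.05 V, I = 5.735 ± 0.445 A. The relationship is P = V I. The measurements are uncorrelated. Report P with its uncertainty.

255.7 ± 26.5 W

Each factor contributes (exponent × relative error)² to (δP/P)²:
  (1·δV/V)² = (1×0.0684)² = 0.00468;  (1·δI/I)² = (1×0.0776)² = 0.00602
δP/P = √(0.0107) = 0.103
P = 255.7 W, so δP = 0.103 × 255.7 = 26.5 W.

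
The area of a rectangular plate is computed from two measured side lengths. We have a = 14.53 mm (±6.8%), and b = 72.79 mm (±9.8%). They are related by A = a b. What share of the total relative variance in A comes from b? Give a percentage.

(δA/A)² = (1·δa/a)² + (1·δb/b)²
  a term: (1×0.0680)² = 0.00462
  b term: (1×0.0980)² = 0.00960
Total = 0.0142. Share from b = 0.00960/0.0142 = 0.675.

67.5%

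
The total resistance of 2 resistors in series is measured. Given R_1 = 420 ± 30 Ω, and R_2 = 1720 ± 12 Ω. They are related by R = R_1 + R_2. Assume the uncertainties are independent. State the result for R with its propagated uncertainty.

Each term contributes (cᵢ δxᵢ)² to (δR)²:
  (δR_1)² = 900;  (δR_2)² = 144
δR = √(1040) = 32.3 Ω
R = 2140 Ω.

2140 ± 32.3 Ω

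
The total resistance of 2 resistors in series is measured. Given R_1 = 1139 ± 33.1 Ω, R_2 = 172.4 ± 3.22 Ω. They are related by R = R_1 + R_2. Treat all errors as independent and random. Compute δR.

33.3 Ω

Sums and differences: (δR)² = Σ (cᵢ δxᵢ)².
  (δR_1)² = 1100;  (δR_2)² = 10.4
δR = √(1110) = 33.3 Ω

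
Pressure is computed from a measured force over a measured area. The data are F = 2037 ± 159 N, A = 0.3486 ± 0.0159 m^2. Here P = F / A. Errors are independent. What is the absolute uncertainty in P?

528 Pa

Since P is a product/quotient, work with relative uncertainties:
  (1·δF/F)² = (1×0.0781)² = 0.00609;  (-1·δA/A)² = (-1×0.0456)² = 0.00208
δP/P = √(0.00817) = 0.0904
P = 5843 Pa, so δP = 0.0904 × 5843 = 528 Pa.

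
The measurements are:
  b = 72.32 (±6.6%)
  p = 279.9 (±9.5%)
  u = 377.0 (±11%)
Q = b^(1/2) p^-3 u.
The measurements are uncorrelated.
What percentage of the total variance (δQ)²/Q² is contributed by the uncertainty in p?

(δQ/Q)² = (½·δb/b)² + (-3·δp/p)² + (1·δu/u)²
  b term: (0.5×0.0660)² = 0.00109
  p term: (-3×0.0950)² = 0.0812
  u term: (1×0.110)² = 0.0121
Total = 0.0944. Share from p = 0.0812/0.0944 = 0.860.

86.0%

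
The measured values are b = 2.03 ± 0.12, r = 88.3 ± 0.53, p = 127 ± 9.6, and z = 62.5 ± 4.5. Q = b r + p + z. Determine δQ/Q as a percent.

4.08%

Let w = b·r = 179. δw/w = √((1·δb/b)² + (1·δr/r)²) = √(0.00349 + 3.6e-05) = 0.0594, so δw = 10.7.
Q = w + p + z: δQ = √(δw² + δp² + δz²) = √(113 + 92.2 + 20.2) = 15.0
Q = 369, so δQ/Q = 15.0/369 = 0.0408.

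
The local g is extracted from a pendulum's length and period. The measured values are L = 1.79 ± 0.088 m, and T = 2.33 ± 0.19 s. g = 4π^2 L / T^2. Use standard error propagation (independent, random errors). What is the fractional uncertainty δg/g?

0.170

Products/powers → add relative errors in quadrature, weighted by exponent:
  (1·δL/L)² = (1×0.0492)² = 0.00242;  (-2·δT/T)² = (-2×0.0815)² = 0.0266
δg/g = √(0.0290) = 0.170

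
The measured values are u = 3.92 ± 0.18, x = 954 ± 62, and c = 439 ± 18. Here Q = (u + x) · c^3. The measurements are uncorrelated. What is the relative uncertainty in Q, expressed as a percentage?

13.9%

Let w = u + x = 958. δw = √(δu² + δx²) = √(0.0324 + 3840) = 62.0, so δw/w = 0.0647.
Q is then a monomial in w, c:
δQ/Q = √((δw/w)² + (3·δc/c)²) = √(0.00419 + 0.0151) = 0.139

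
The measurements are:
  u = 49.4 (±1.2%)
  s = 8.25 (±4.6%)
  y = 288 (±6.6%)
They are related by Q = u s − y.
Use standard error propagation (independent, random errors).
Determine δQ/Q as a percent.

22.7%

Let p = u·s = 408. δp/p = √((1·δu/u)² + (1·δs/s)²) = √(0.000144 + 0.00212) = 0.0475, so δp = 19.4.
Q = p − y: δQ = √(δp² + δy²) = √(375 + 361) = 27.1
Q = 120, so δQ/Q = 27.1/120 = 0.227.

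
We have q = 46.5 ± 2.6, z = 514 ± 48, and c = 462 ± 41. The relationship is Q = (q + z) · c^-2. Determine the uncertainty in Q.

0.000518

Let u = q + z = 560. δu = √(δq² + δz²) = √(6.76 + 2300) = 48.1, so δu/u = 0.0858.
Q is then a monomial in u, c:
δQ/Q = √((δu/u)² + (-2·δc/c)²) = √(0.00736 + 0.0315) = 0.197
Q = 0.00263, so δQ = 0.197 × 0.00263 = 0.000518.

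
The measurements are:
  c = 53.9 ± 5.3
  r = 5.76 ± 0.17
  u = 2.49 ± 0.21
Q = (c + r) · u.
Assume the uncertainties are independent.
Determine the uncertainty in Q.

Let w = c + r = 59.7. δw = √(δc² + δr²) = √(28.1 + 0.0289) = 5.30, so δw/w = 0.0889.
Q is then a monomial in w, u:
δQ/Q = √((δw/w)² + (1·δu/u)²) = √(0.00790 + 0.00711) = 0.123
Q = 149, so δQ = 0.123 × 149 = 18.2.

18.2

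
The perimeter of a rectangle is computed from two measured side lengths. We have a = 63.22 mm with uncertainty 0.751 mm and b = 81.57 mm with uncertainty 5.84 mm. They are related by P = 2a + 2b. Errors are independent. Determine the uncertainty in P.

Each term contributes (cᵢ δxᵢ)² to (δP)²:
  (2·δa)² = 2.26;  (2·δb)² = 136
δP = √(139) = 11.8 mm

11.8 mm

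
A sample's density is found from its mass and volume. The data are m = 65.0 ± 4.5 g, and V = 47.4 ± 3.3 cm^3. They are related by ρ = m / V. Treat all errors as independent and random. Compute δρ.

0.135 g/cm^3

ρ is a product of powers, so relative uncertainties combine in quadrature:
  (1·δm/m)² = (1×0.0692)² = 0.00479;  (-1·δV/V)² = (-1×0.0696)² = 0.00485
δρ/ρ = √(0.00964) = 0.0982
ρ = 1.37 g/cm^3, so δρ = 0.0982 × 1.37 = 0.135 g/cm^3.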